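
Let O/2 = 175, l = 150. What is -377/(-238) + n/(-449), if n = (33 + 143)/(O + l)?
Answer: 21148653/13357750 ≈ 1.5833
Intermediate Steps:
O = 350 (O = 2*175 = 350)
n = 44/125 (n = (33 + 143)/(350 + 150) = 176/500 = 176*(1/500) = 44/125 ≈ 0.35200)
-377/(-238) + n/(-449) = -377/(-238) + (44/125)/(-449) = -377*(-1/238) + (44/125)*(-1/449) = 377/238 - 44/56125 = 21148653/13357750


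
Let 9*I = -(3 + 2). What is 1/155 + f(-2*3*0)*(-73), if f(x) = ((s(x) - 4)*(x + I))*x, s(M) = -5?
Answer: 1/155 ≈ 0.0064516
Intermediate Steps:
I = -5/9 (I = (-(3 + 2))/9 = (-1*5)/9 = (⅑)*(-5) = -5/9 ≈ -0.55556)
f(x) = x*(5 - 9*x) (f(x) = ((-5 - 4)*(x - 5/9))*x = (-9*(-5/9 + x))*x = (5 - 9*x)*x = x*(5 - 9*x))
1/155 + f(-2*3*0)*(-73) = 1/155 + ((-2*3*0)*(5 - 9*(-2*3)*0))*(-73) = 1/155 + ((-6*0)*(5 - (-54)*0))*(-73) = 1/155 + (0*(5 - 9*0))*(-73) = 1/155 + (0*(5 + 0))*(-73) = 1/155 + (0*5)*(-73) = 1/155 + 0*(-73) = 1/155 + 0 = 1/155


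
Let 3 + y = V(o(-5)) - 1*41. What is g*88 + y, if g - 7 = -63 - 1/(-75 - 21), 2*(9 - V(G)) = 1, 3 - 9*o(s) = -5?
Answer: -59551/12 ≈ -4962.6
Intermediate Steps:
o(s) = 8/9 (o(s) = ⅓ - ⅑*(-5) = ⅓ + 5/9 = 8/9)
V(G) = 17/2 (V(G) = 9 - ½*1 = 9 - ½ = 17/2)
y = -71/2 (y = -3 + (17/2 - 1*41) = -3 + (17/2 - 41) = -3 - 65/2 = -71/2 ≈ -35.500)
g = -5375/96 (g = 7 + (-63 - 1/(-75 - 21)) = 7 + (-63 - 1/(-96)) = 7 + (-63 - 1*(-1/96)) = 7 + (-63 + 1/96) = 7 - 6047/96 = -5375/96 ≈ -55.990)
g*88 + y = -5375/96*88 - 71/2 = -59125/12 - 71/2 = -59551/12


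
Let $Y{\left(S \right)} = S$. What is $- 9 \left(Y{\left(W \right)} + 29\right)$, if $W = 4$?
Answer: $-297$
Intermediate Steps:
$- 9 \left(Y{\left(W \right)} + 29\right) = - 9 \left(4 + 29\right) = \left(-9\right) 33 = -297$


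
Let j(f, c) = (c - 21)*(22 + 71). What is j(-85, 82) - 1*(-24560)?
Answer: 30233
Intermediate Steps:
j(f, c) = -1953 + 93*c (j(f, c) = (-21 + c)*93 = -1953 + 93*c)
j(-85, 82) - 1*(-24560) = (-1953 + 93*82) - 1*(-24560) = (-1953 + 7626) + 24560 = 5673 + 24560 = 30233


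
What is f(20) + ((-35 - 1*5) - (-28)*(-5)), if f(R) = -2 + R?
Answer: -162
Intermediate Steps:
f(20) + ((-35 - 1*5) - (-28)*(-5)) = (-2 + 20) + ((-35 - 1*5) - (-28)*(-5)) = 18 + ((-35 - 5) - 1*140) = 18 + (-40 - 140) = 18 - 180 = -162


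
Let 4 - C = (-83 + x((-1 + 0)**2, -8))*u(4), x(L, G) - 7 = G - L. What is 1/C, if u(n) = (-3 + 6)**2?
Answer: 1/769 ≈ 0.0013004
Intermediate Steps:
x(L, G) = 7 + G - L (x(L, G) = 7 + (G - L) = 7 + G - L)
u(n) = 9 (u(n) = 3**2 = 9)
C = 769 (C = 4 - (-83 + (7 - 8 - (-1 + 0)**2))*9 = 4 - (-83 + (7 - 8 - 1*(-1)**2))*9 = 4 - (-83 + (7 - 8 - 1*1))*9 = 4 - (-83 + (7 - 8 - 1))*9 = 4 - (-83 - 2)*9 = 4 - (-85)*9 = 4 - 1*(-765) = 4 + 765 = 769)
1/C = 1/769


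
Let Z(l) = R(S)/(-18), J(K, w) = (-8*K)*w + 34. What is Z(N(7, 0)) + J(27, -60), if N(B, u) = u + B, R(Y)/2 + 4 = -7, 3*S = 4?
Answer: 116957/9 ≈ 12995.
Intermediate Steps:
S = 4/3 (S = (⅓)*4 = 4/3 ≈ 1.3333)
R(Y) = -22 (R(Y) = -8 + 2*(-7) = -8 - 14 = -22)
J(K, w) = 34 - 8*K*w (J(K, w) = -8*K*w + 34 = 34 - 8*K*w)
N(B, u) = B + u
Z(l) = 11/9 (Z(l) = -22/(-18) = -22*(-1/18) = 11/9)
Z(N(7, 0)) + J(27, -60) = 11/9 + (34 - 8*27*(-60)) = 11/9 + (34 + 12960) = 11/9 + 12994 = 116957/9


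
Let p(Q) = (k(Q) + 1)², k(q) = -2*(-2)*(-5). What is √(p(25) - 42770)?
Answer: I*√42409 ≈ 205.93*I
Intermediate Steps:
k(q) = -20 (k(q) = 4*(-5) = -20)
p(Q) = 361 (p(Q) = (-20 + 1)² = (-19)² = 361)
√(p(25) - 42770) = √(361 - 42770) = √(-42409) = I*√42409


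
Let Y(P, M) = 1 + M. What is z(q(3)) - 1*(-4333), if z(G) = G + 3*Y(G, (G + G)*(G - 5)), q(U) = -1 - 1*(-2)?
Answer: 4313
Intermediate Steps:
q(U) = 1 (q(U) = -1 + 2 = 1)
z(G) = 3 + G + 6*G*(-5 + G) (z(G) = G + 3*(1 + (G + G)*(G - 5)) = G + 3*(1 + (2*G)*(-5 + G)) = G + 3*(1 + 2*G*(-5 + G)) = G + (3 + 6*G*(-5 + G)) = 3 + G + 6*G*(-5 + G))
z(q(3)) - 1*(-4333) = (3 + 1 + 6*1*(-5 + 1)) - 1*(-4333) = (3 + 1 + 6*1*(-4)) + 4333 = (3 + 1 - 24) + 4333 = -20 + 4333 = 4313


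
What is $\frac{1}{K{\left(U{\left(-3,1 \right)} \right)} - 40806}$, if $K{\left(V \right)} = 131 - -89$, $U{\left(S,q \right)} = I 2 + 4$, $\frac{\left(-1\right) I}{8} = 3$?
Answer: $- \frac{1}{40586} \approx -2.4639 \cdot 10^{-5}$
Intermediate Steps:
$I = -24$ ($I = \left(-8\right) 3 = -24$)
$U{\left(S,q \right)} = -44$ ($U{\left(S,q \right)} = \left(-24\right) 2 + 4 = -48 + 4 = -44$)
$K{\left(V \right)} = 220$ ($K{\left(V \right)} = 131 + 89 = 220$)
$\frac{1}{K{\left(U{\left(-3,1 \right)} \right)} - 40806} = \frac{1}{220 - 40806} = \frac{1}{-40586} = - \frac{1}{40586}$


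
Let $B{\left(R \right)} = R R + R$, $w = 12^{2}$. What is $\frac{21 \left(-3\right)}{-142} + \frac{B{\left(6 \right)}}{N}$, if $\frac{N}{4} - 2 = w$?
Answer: $\frac{10689}{20732} \approx 0.51558$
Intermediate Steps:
$w = 144$
$B{\left(R \right)} = R + R^{2}$ ($B{\left(R \right)} = R^{2} + R = R + R^{2}$)
$N = 584$ ($N = 8 + 4 \cdot 144 = 8 + 576 = 584$)
$\frac{21 \left(-3\right)}{-142} + \frac{B{\left(6 \right)}}{N} = \frac{21 \left(-3\right)}{-142} + \frac{6 \left(1 + 6\right)}{584} = \left(-63\right) \left(- \frac{1}{142}\right) + 6 \cdot 7 \cdot \frac{1}{584} = \frac{63}{142} + 42 \cdot \frac{1}{584} = \frac{63}{142} + \frac{21}{292} = \frac{10689}{20732}$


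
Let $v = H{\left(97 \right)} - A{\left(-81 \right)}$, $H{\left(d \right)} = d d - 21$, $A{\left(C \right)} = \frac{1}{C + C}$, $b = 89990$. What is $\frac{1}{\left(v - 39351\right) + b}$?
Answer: $\frac{162}{9724375} \approx 1.6659 \cdot 10^{-5}$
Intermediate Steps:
$A{\left(C \right)} = \frac{1}{2 C}$
$H{\left(d \right)} = -21 + d^{2}$ ($H{\left(d \right)} = d^{2} - 21 = -21 + d^{2}$)
$v = \frac{1520857}{162}$ ($v = \left(-21 + 97^{2}\right) - \frac{1}{2 \left(-81\right)} = \left(-21 + 9409\right) - \frac{1}{2} \left(- \frac{1}{81}\right) = 9388 - - \frac{1}{162} = 9388 + \frac{1}{162} = \frac{1520857}{162} \approx 9388.0$)
$\frac{1}{\left(v - 39351\right) + b} = \frac{1}{\left(\frac{1520857}{162} - 39351\right) + 89990} = \frac{1}{- \frac{4854005}{162} + 89990} = \frac{1}{\frac{9724375}{162}} = \frac{162}{9724375}$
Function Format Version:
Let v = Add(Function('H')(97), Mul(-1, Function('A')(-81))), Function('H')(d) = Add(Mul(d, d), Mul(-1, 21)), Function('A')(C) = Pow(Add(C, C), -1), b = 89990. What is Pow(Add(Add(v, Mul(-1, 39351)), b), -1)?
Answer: Rational(162, 9724375) ≈ 1.6659e-5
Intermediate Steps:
Function('A')(C) = Mul(Rational(1, 2), Pow(C, -1)) (Function('A')(C) = Pow(Mul(2, C), -1) = Mul(Rational(1, 2), Pow(C, -1)))
Function('H')(d) = Add(-21, Pow(d, 2)) (Function('H')(d) = Add(Pow(d, 2), -21) = Add(-21, Pow(d, 2)))
v = Rational(1520857, 162) (v = Add(Add(-21, Pow(97, 2)), Mul(-1, Mul(Rational(1, 2), Pow(-81, -1)))) = Add(Add(-21, 9409), Mul(-1, Mul(Rational(1, 2), Rational(-1, 81)))) = Add(9388, Mul(-1, Rational(-1, 162))) = Add(9388, Rational(1, 162)) = Rational(1520857, 162) ≈ 9388.0)
Pow(Add(Add(v, Mul(-1, 39351)), b), -1) = Pow(Add(Add(Rational(1520857, 162), Mul(-1, 39351)), 89990), -1) = Pow(Add(Add(Rational(1520857, 162), -39351), 89990), -1) = Pow(Add(Rational(-4854005, 162), 89990), -1) = Pow(Rational(9724375, 162), -1) = Rational(162, 9724375)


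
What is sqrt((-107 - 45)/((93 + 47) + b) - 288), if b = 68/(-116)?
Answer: 2*I*sqrt(1181356514)/4043 ≈ 17.003*I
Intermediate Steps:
b = -17/29 (b = 68*(-1/116) = -17/29 ≈ -0.58621)
sqrt((-107 - 45)/((93 + 47) + b) - 288) = sqrt((-107 - 45)/((93 + 47) - 17/29) - 288) = sqrt(-152/(140 - 17/29) - 288) = sqrt(-152/4043/29 - 288) = sqrt(-152*29/4043 - 288) = sqrt(-4408/4043 - 288) = sqrt(-1168792/4043) = 2*I*sqrt(1181356514)/4043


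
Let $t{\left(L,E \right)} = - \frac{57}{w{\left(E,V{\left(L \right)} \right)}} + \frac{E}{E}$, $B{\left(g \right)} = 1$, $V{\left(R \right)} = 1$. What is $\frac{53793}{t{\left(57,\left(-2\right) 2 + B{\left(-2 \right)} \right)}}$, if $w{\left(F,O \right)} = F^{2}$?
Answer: $- \frac{161379}{16} \approx -10086.0$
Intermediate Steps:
$t{\left(L,E \right)} = 1 - \frac{57}{E^{2}}$ ($t{\left(L,E \right)} = - \frac{57}{E^{2}} + \frac{E}{E} = - \frac{57}{E^{2}} + 1 = 1 - \frac{57}{E^{2}}$)
$\frac{53793}{t{\left(57,\left(-2\right) 2 + B{\left(-2 \right)} \right)}} = \frac{53793}{1 - \frac{57}{\left(\left(-2\right) 2 + 1\right)^{2}}} = \frac{53793}{1 - \frac{57}{\left(-4 + 1\right)^{2}}} = \frac{53793}{1 - \frac{57}{9}} = \frac{53793}{1 - \frac{19}{3}} = \frac{53793}{- \frac{16}{3}} = 53793 \left(- \frac{3}{16}\right) = - \frac{161379}{16}$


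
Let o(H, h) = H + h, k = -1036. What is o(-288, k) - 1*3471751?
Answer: -3473075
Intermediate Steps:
o(-288, k) - 1*3471751 = (-288 - 1036) - 1*3471751 = -1324 - 3471751 = -3473075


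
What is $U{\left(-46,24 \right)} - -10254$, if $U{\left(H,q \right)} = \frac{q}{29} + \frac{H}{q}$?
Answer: $\frac{3568013}{348} \approx 10253.0$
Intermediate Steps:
$U{\left(H,q \right)} = \frac{q}{29} + \frac{H}{q}$ ($U{\left(H,q \right)} = q \frac{1}{29} + \frac{H}{q} = \frac{q}{29} + \frac{H}{q}$)
$U{\left(-46,24 \right)} - -10254 = \left(\frac{1}{29} \cdot 24 - \frac{46}{24}\right) - -10254 = \left(\frac{24}{29} - \frac{23}{12}\right) + 10254 = - \frac{379}{348} + 10254 = \frac{3568013}{348}$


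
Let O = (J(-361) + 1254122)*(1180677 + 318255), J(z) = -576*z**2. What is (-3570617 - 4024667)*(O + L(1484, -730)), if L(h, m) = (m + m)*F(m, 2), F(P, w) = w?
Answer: 840321950678338705792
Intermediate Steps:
L(h, m) = 4*m (L(h, m) = (m + m)*2 = (2*m)*2 = 4*m)
O = -110637331093368 (O = (-576*(-361)**2 + 1254122)*(1180677 + 318255) = (-576*130321 + 1254122)*1498932 = (-75064896 + 1254122)*1498932 = -73810774*1498932 = -110637331093368)
(-3570617 - 4024667)*(O + L(1484, -730)) = (-3570617 - 4024667)*(-110637331093368 + 4*(-730)) = -7595284*(-110637331093368 - 2920) = -7595284*(-110637331096288) = 840321950678338705792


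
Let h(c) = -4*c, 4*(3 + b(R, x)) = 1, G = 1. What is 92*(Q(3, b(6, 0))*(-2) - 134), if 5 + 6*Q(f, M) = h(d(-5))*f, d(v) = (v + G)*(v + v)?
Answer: 7636/3 ≈ 2545.3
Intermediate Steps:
b(R, x) = -11/4 (b(R, x) = -3 + (¼)*1 = -3 + ¼ = -11/4)
d(v) = 2*v*(1 + v) (d(v) = (v + 1)*(v + v) = (1 + v)*(2*v) = 2*v*(1 + v))
Q(f, M) = -⅚ - 80*f/3 (Q(f, M) = -⅚ + ((-8*(-5)*(1 - 5))*f)/6 = -⅚ + ((-8*(-5)*(-4))*f)/6 = -⅚ + ((-4*40)*f)/6 = -⅚ + (-160*f)/6 = -⅚ - 80*f/3)
92*(Q(3, b(6, 0))*(-2) - 134) = 92*((-⅚ - 80/3*3)*(-2) - 134) = 92*((-⅚ - 80)*(-2) - 134) = 92*(-485/6*(-2) - 134) = 92*(485/3 - 134) = 92*(83/3) = 7636/3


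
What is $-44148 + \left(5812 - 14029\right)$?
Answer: $-52365$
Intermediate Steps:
$-44148 + \left(5812 - 14029\right) = -44148 - 8217 = -52365$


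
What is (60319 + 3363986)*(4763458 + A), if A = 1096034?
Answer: 20064687753060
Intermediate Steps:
(60319 + 3363986)*(4763458 + A) = (60319 + 3363986)*(4763458 + 1096034) = 3424305*5859492 = 20064687753060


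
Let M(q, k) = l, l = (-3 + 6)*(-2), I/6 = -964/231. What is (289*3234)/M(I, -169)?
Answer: -155771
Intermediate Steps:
I = -1928/77 (I = 6*(-964/231) = -1928/77 ≈ -25.039)
l = -6 (l = 3*(-2) = -6)
M(q, k) = -6
(289*3234)/M(I, -169) = (289*3234)/(-6) = 934626*(-1/6) = -155771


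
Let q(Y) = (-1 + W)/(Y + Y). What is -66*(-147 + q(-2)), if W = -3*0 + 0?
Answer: 19371/2 ≈ 9685.5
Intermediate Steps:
W = 0 (W = 0 + 0 = 0)
q(Y) = -1/(2*Y) (q(Y) = (-1 + 0)/(Y + Y) = -1/(2*Y))
-66*(-147 + q(-2)) = -66*(-147 - 1/2/(-2)) = -66*(-147 - 1/2*(-1/2)) = -66*(-147 + 1/4) = -66*(-587/4) = 19371/2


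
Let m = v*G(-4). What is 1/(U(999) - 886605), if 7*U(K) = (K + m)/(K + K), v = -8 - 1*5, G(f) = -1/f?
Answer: -7992/7085746591 ≈ -1.1279e-6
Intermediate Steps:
v = -13 (v = -8 - 5 = -13)
m = -13/4 (m = -(-13)/(-4) = -(-13)*(-1)/4 = -13*¼ = -13/4 ≈ -3.2500)
U(K) = (-13/4 + K)/(14*K) (U(K) = ((K - 13/4)/(K + K))/7 = ((-13/4 + K)/((2*K)))/7 = ((-13/4 + K)*(1/(2*K)))/7 = ((-13/4 + K)/(2*K))/7 = (-13/4 + K)/(14*K))
1/(U(999) - 886605) = 1/((1/56)*(-13 + 4*999)/999 - 886605) = 1/((1/56)*(1/999)*(-13 + 3996) - 886605) = 1/((1/56)*(1/999)*3983 - 886605) = 1/(569/7992 - 886605) = 1/(-7085746591/7992) = -7992/7085746591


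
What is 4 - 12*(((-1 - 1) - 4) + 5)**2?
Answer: -8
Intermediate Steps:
4 - 12*(((-1 - 1) - 4) + 5)**2 = 4 - 12*((-2 - 4) + 5)**2 = 4 - 12*(-6 + 5)**2 = 4 - 12*(-1)**2 = 4 - 12*1 = 4 - 12 = -8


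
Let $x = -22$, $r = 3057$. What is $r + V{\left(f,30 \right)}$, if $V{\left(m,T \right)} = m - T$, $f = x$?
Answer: $3005$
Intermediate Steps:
$f = -22$
$r + V{\left(f,30 \right)} = 3057 - 52 = 3005$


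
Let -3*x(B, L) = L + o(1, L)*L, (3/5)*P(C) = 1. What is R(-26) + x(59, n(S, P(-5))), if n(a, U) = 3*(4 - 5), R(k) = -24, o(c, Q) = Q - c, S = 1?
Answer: -27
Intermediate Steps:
P(C) = 5/3 (P(C) = (5/3)*1 = 5/3)
n(a, U) = -3 (n(a, U) = 3*(-1) = -3)
x(B, L) = -L/3 - L*(-1 + L)/3 (x(B, L) = -(L + (L - 1*1)*L)/3 = -(L + (L - 1)*L)/3 = -(L + (-1 + L)*L)/3 = -(L + L*(-1 + L))/3 = -L/3 - L*(-1 + L)/3)
R(-26) + x(59, n(S, P(-5))) = -24 - ⅓*(-3)² = -24 - ⅓*9 = -24 - 3 = -27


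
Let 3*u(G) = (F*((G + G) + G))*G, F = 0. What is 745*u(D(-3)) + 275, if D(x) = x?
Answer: 275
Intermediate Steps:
u(G) = 0 (u(G) = ((0*((G + G) + G))*G)/3 = ((0*(2*G + G))*G)/3 = ((0*(3*G))*G)/3 = (0*G)/3 = (⅓)*0 = 0)
745*u(D(-3)) + 275 = 745*0 + 275 = 0 + 275 = 275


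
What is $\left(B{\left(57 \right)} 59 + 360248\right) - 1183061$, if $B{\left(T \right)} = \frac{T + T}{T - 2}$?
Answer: $- \frac{45247989}{55} \approx -8.2269 \cdot 10^{5}$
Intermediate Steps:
$B{\left(T \right)} = \frac{2 T}{-2 + T}$
$\left(B{\left(57 \right)} 59 + 360248\right) - 1183061 = \left(2 \cdot 57 \frac{1}{-2 + 57} \cdot 59 + 360248\right) - 1183061 = \left(2 \cdot 57 \cdot \frac{1}{55} \cdot 59 + 360248\right) - 1183061 = \left(\frac{114}{55} \cdot 59 + 360248\right) - 1183061 = \left(\frac{6726}{55} + 360248\right) - 1183061 = \frac{19820366}{55} - 1183061 = - \frac{45247989}{55}$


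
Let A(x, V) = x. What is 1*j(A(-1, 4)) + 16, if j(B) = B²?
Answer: 17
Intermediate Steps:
1*j(A(-1, 4)) + 16 = 1*(-1)² + 16 = 1*1 + 16 = 1 + 16 = 17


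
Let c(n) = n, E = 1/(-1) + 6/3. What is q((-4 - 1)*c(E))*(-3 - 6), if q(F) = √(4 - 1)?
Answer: -9*√3 ≈ -15.588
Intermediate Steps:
E = 1 (E = 1*(-1) + 6*(⅓) = -1 + 2 = 1)
q(F) = √3
q((-4 - 1)*c(E))*(-3 - 6) = √3*(-3 - 6) = √3*(-9) = -9*√3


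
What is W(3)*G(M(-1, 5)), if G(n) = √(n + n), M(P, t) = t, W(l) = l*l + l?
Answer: 12*√10 ≈ 37.947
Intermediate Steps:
W(l) = l + l² (W(l) = l² + l = l + l²)
G(n) = √2*√n (G(n) = √(2*n) = √2*√n)
W(3)*G(M(-1, 5)) = (3*(1 + 3))*(√2*√5) = (3*4)*√10 = 12*√10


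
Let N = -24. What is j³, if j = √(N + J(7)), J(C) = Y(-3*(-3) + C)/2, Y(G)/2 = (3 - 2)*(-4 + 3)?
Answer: -125*I ≈ -125.0*I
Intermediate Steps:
Y(G) = -2 (Y(G) = 2*((3 - 2)*(-4 + 3)) = 2*(1*(-1)) = 2*(-1) = -2)
J(C) = -1 (J(C) = -2/2 = -2*½ = -1)
j = 5*I (j = √(-24 - 1) = √(-25) = 5*I ≈ 5.0*I)
j³ = (5*I)³ = -125*I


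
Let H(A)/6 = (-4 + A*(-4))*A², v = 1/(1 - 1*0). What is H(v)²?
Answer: 2304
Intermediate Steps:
v = 1 (v = 1/(1 + 0) = 1/1 = 1)
H(A) = 6*A²*(-4 - 4*A) (H(A) = 6*((-4 + A*(-4))*A²) = 6*((-4 - 4*A)*A²) = 6*(A²*(-4 - 4*A)) = 6*A²*(-4 - 4*A))
H(v)² = (24*1²*(-1 - 1*1))² = (24*1*(-1 - 1))² = (24*1*(-2))² = (-48)² = 2304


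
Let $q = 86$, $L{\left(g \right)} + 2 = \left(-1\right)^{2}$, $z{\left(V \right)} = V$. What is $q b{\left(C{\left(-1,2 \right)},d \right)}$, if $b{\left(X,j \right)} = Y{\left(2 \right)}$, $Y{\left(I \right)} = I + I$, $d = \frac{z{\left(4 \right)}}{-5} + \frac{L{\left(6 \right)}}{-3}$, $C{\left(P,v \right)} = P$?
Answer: $344$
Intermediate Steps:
$L{\left(g \right)} = -1$ ($L{\left(g \right)} = -2 + \left(-1\right)^{2} = -2 + 1 = -1$)
$d = - \frac{7}{15}$ ($d = \frac{4}{-5} - \frac{1}{-3} = 4 \left(- \frac{1}{5}\right) - - \frac{1}{3} = - \frac{4}{5} + \frac{1}{3} = - \frac{7}{15} \approx -0.46667$)
$Y{\left(I \right)} = 2 I$
$b{\left(X,j \right)} = 4$ ($b{\left(X,j \right)} = 2 \cdot 2 = 4$)
$q b{\left(C{\left(-1,2 \right)},d \right)} = 86 \cdot 4 = 344$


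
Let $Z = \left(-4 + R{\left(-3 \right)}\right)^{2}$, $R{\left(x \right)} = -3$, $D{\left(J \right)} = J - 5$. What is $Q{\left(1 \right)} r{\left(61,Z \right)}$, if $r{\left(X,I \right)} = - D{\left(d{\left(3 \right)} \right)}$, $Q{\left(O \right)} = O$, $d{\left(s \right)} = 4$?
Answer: $1$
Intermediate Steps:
$D{\left(J \right)} = -5 + J$
$Z = 49$ ($Z = \left(-4 - 3\right)^{2} = \left(-7\right)^{2} = 49$)
$r{\left(X,I \right)} = 1$ ($r{\left(X,I \right)} = - (-5 + 4) = \left(-1\right) \left(-1\right) = 1$)
$Q{\left(1 \right)} r{\left(61,Z \right)} = 1 \cdot 1 = 1$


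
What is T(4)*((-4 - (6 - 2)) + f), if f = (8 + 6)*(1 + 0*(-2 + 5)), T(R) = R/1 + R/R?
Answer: 30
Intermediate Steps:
T(R) = 1 + R (T(R) = R*1 + 1 = R + 1 = 1 + R)
f = 14 (f = 14*(1 + 0*3) = 14*(1 + 0) = 14*1 = 14)
T(4)*((-4 - (6 - 2)) + f) = (1 + 4)*((-4 - (6 - 2)) + 14) = 5*((-4 - 1*4) + 14) = 5*((-4 - 4) + 14) = 5*(-8 + 14) = 5*6 = 30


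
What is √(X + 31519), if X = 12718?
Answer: √44237 ≈ 210.33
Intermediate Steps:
√(X + 31519) = √(12718 + 31519) = √44237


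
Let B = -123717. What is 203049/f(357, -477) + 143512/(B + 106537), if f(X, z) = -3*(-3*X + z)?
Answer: 78386447/2216220 ≈ 35.369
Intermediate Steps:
f(X, z) = -3*z + 9*X (f(X, z) = -3*(z - 3*X) = -3*z + 9*X)
203049/f(357, -477) + 143512/(B + 106537) = 203049/(-3*(-477) + 9*357) + 143512/(-123717 + 106537) = 203049/(1431 + 3213) + 143512/(-17180) = 203049/4644 + 143512*(-1/17180) = 203049*(1/4644) - 35878/4295 = 22561/516 - 35878/4295 = 78386447/2216220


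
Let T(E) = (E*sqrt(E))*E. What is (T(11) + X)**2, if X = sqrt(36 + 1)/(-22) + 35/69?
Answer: (770 - 69*sqrt(37) + 183678*sqrt(11))**2/2304324 ≈ 1.6124e+5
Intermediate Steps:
T(E) = E**(5/2) (T(E) = E**(3/2)*E = E**(5/2))
X = 35/69 - sqrt(37)/22 (X = sqrt(37)*(-1/22) + 35*(1/69) = -sqrt(37)/22 + 35/69 = 35/69 - sqrt(37)/22 ≈ 0.23076)
(T(11) + X)**2 = (11**(5/2) + (35/69 - sqrt(37)/22))**2 = (121*sqrt(11) + (35/69 - sqrt(37)/22))**2 = (35/69 + 121*sqrt(11) - sqrt(37)/22)**2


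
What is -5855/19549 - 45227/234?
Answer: -68116361/351882 ≈ -193.58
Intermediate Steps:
-5855/19549 - 45227/234 = -5855*1/19549 - 45227*1/234 = -5855/19549 - 3479/18 = -68116361/351882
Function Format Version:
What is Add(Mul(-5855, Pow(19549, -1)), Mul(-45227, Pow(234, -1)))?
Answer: Rational(-68116361, 351882) ≈ -193.58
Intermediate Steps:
Add(Mul(-5855, Pow(19549, -1)), Mul(-45227, Pow(234, -1))) = Add(Mul(-5855, Rational(1, 19549)), Mul(-45227, Rational(1, 234))) = Add(Rational(-5855, 19549), Rational(-3479, 18)) = Rational(-68116361, 351882)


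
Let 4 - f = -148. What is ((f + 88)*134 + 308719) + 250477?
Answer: 591356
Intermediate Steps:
f = 152 (f = 4 - 1*(-148) = 4 + 148 = 152)
((f + 88)*134 + 308719) + 250477 = ((152 + 88)*134 + 308719) + 250477 = (240*134 + 308719) + 250477 = (32160 + 308719) + 250477 = 340879 + 250477 = 591356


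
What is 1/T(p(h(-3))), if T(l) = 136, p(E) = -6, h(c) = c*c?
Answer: 1/136 ≈ 0.0073529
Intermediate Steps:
h(c) = c²
1/T(p(h(-3))) = 1/136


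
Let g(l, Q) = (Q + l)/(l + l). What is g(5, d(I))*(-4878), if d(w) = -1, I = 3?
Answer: -9756/5 ≈ -1951.2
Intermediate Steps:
g(l, Q) = (Q + l)/(2*l) (g(l, Q) = (Q + l)/((2*l)) = (Q + l)*(1/(2*l)) = (Q + l)/(2*l))
g(5, d(I))*(-4878) = ((1/2)*(-1 + 5)/5)*(-4878) = ((1/2)*(1/5)*4)*(-4878) = (2/5)*(-4878) = -9756/5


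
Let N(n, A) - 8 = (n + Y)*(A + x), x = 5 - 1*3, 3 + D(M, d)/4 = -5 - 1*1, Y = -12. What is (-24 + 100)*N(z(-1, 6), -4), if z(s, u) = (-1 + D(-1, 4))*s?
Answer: -3192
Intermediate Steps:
D(M, d) = -36 (D(M, d) = -12 + 4*(-5 - 1*1) = -12 + 4*(-5 - 1) = -12 + 4*(-6) = -12 - 24 = -36)
x = 2 (x = 5 - 3 = 2)
z(s, u) = -37*s (z(s, u) = (-1 - 36)*s = -37*s)
N(n, A) = 8 + (-12 + n)*(2 + A) (N(n, A) = 8 + (n - 12)*(A + 2) = 8 + (-12 + n)*(2 + A))
(-24 + 100)*N(z(-1, 6), -4) = (-24 + 100)*(-16 - 12*(-4) + 2*(-37*(-1)) - (-148)*(-1)) = 76*(-16 + 48 + 2*37 - 4*37) = 76*(-16 + 48 + 74 - 148) = 76*(-42) = -3192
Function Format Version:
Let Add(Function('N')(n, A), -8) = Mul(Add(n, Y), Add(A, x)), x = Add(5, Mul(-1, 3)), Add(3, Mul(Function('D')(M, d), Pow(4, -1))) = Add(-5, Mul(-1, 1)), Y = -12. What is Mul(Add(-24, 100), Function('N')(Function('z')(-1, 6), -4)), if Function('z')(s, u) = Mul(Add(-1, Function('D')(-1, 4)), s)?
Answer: -3192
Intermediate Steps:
Function('D')(M, d) = -36 (Function('D')(M, d) = Add(-12, Mul(4, Add(-5, Mul(-1, 1)))) = Add(-12, Mul(4, Add(-5, -1))) = Add(-12, Mul(4, -6)) = Add(-12, -24) = -36)
x = 2 (x = Add(5, -3) = 2)
Function('z')(s, u) = Mul(-37, s) (Function('z')(s, u) = Mul(Add(-1, -36), s) = Mul(-37, s))
Function('N')(n, A) = Add(8, Mul(Add(-12, n), Add(2, A))) (Function('N')(n, A) = Add(8, Mul(Add(n, -12), Add(A, 2))) = Add(8, Mul(Add(-12, n), Add(2, A))))
Mul(Add(-24, 100), Function('N')(Function('z')(-1, 6), -4)) = Mul(Add(-24, 100), Add(-16, Mul(-12, -4), Mul(2, Mul(-37, -1)), Mul(-4, Mul(-37, -1)))) = Mul(76, Add(-16, 48, Mul(2, 37), Mul(-4, 37))) = Mul(76, Add(-16, 48, 74, -148)) = Mul(76, -42) = -3192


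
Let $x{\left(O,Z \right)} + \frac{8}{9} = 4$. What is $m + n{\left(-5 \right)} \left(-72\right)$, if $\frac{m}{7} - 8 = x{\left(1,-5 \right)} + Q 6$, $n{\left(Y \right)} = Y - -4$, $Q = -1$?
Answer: $\frac{970}{9} \approx 107.78$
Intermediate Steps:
$x{\left(O,Z \right)} = \frac{28}{9}$ ($x{\left(O,Z \right)} = - \frac{8}{9} + 4 = \frac{28}{9}$)
$n{\left(Y \right)} = 4 + Y$ ($n{\left(Y \right)} = Y + 4 = 4 + Y$)
$m = \frac{322}{9}$ ($m = 56 + 7 \left(\frac{28}{9} - 6\right) = 56 + 7 \left(- \frac{26}{9}\right) = 56 - \frac{182}{9} = \frac{322}{9} \approx 35.778$)
$m + n{\left(-5 \right)} \left(-72\right) = \frac{322}{9} + \left(4 - 5\right) \left(-72\right) = \frac{322}{9} - -72 = \frac{322}{9} + 72 = \frac{970}{9}$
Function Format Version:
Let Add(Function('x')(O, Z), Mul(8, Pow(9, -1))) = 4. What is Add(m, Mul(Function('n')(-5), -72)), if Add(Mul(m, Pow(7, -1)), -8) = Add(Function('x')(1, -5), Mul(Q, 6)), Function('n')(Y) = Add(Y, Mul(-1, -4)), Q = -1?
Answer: Rational(970, 9) ≈ 107.78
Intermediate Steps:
Function('x')(O, Z) = Rational(28, 9) (Function('x')(O, Z) = Add(Rational(-8, 9), 4) = Rational(28, 9))
Function('n')(Y) = Add(4, Y) (Function('n')(Y) = Add(Y, 4) = Add(4, Y))
m = Rational(322, 9) (m = Add(56, Mul(7, Add(Rational(28, 9), Mul(-1, 6)))) = Add(56, Mul(7, Add(Rational(28, 9), -6))) = Add(56, Mul(7, Rational(-26, 9))) = Add(56, Rational(-182, 9)) = Rational(322, 9) ≈ 35.778)
Add(m, Mul(Function('n')(-5), -72)) = Add(Rational(322, 9), Mul(Add(4, -5), -72)) = Add(Rational(322, 9), Mul(-1, -72)) = Add(Rational(322, 9), 72) = Rational(970, 9)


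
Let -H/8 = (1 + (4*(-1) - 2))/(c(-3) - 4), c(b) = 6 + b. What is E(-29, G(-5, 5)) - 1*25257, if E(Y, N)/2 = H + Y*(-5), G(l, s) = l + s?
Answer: -25047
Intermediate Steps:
H = -40 (H = -8*(1 + (4*(-1) - 2))/((6 - 3) - 4) = -8*(1 + (-4 - 2))/(3 - 4) = -8*(1 - 6)/(-1) = -(-40)*(-1) = -8*5 = -40)
E(Y, N) = -80 - 10*Y (E(Y, N) = 2*(-40 + Y*(-5)) = 2*(-40 - 5*Y) = -80 - 10*Y)
E(-29, G(-5, 5)) - 1*25257 = (-80 - 10*(-29)) - 1*25257 = (-80 + 290) - 25257 = 210 - 25257 = -25047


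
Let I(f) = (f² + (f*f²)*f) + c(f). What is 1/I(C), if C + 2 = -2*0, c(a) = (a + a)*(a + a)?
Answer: 1/36 ≈ 0.027778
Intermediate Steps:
c(a) = 4*a² (c(a) = (2*a)*(2*a) = 4*a²)
C = -2 (C = -2 - 2*0 = -2 + 0 = -2)
I(f) = f⁴ + 5*f² (I(f) = (f² + (f*f²)*f) + 4*f² = (f² + f³*f) + 4*f² = (f² + f⁴) + 4*f² = f⁴ + 5*f²)
1/I(C) = 1/((-2)²*(5 + (-2)²)) = 1/(4*(5 + 4)) = 1/(4*9) = 1/36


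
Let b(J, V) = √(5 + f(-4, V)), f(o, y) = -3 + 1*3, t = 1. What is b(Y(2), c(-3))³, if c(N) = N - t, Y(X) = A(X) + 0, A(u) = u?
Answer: 5*√5 ≈ 11.180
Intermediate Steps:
Y(X) = X (Y(X) = X + 0 = X)
f(o, y) = 0 (f(o, y) = -3 + 3 = 0)
c(N) = -1 + N (c(N) = N - 1*1 = N - 1 = -1 + N)
b(J, V) = √5 (b(J, V) = √(5 + 0) = √5)
b(Y(2), c(-3))³ = (√5)³ = 5*√5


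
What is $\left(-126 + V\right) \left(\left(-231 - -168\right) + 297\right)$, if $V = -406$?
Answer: $-124488$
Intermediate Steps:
$\left(-126 + V\right) \left(\left(-231 - -168\right) + 297\right) = \left(-126 - 406\right) \left(\left(-231 - -168\right) + 297\right) = - 532 \left(\left(-231 + 168\right) + 297\right) = - 532 \left(-63 + 297\right) = \left(-532\right) 234 = -124488$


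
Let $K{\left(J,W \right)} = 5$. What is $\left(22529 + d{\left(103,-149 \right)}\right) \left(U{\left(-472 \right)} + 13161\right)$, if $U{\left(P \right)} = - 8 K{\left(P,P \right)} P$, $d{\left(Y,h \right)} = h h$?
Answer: $1433193930$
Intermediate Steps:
$d{\left(Y,h \right)} = h^{2}$
$U{\left(P \right)} = - 40 P$ ($U{\left(P \right)} = \left(-8\right) 5 P = - 40 P$)
$\left(22529 + d{\left(103,-149 \right)}\right) \left(U{\left(-472 \right)} + 13161\right) = \left(22529 + \left(-149\right)^{2}\right) \left(\left(-40\right) \left(-472\right) + 13161\right) = \left(22529 + 22201\right) \left(18880 + 13161\right) = 44730 \cdot 32041 = 1433193930$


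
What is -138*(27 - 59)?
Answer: 4416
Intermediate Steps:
-138*(27 - 59) = -138*(-32) = 4416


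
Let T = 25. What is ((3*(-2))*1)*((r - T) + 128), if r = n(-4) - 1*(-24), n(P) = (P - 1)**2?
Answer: -912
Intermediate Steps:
n(P) = (-1 + P)**2
r = 49 (r = (-1 - 4)**2 - 1*(-24) = (-5)**2 + 24 = 25 + 24 = 49)
((3*(-2))*1)*((r - T) + 128) = ((3*(-2))*1)*((49 - 1*25) + 128) = (-6*1)*((49 - 25) + 128) = -6*(24 + 128) = -6*152 = -912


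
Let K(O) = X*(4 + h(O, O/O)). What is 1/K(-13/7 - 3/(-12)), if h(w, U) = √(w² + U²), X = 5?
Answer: 28/825 ≈ 0.033939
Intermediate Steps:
h(w, U) = √(U² + w²)
K(O) = 20 + 5*√(1 + O²) (K(O) = 5*(4 + √((O/O)² + O²)) = 5*(4 + √(1² + O²)) = 5*(4 + √(1 + O²)) = 20 + 5*√(1 + O²))
1/K(-13/7 - 3/(-12)) = 1/(20 + 5*√(1 + (-13/7 - 3/(-12))²)) = 1/(20 + 5*√(1 + (-13*⅐ - 3*(-1/12))²)) = 1/(20 + 5*√(1 + (-13/7 + ¼)²)) = 1/(20 + 5*√(1 + (-45/28)²)) = 1/(20 + 5*√(1 + 2025/784)) = 1/(20 + 5*√(2809/784)) = 1/(20 + 5*(53/28)) = 1/(20 + 265/28) = 1/(825/28) = 28/825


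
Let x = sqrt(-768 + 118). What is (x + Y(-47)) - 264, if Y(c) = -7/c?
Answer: -12401/47 + 5*I*sqrt(26) ≈ -263.85 + 25.495*I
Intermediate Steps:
x = 5*I*sqrt(26) (x = sqrt(-650) = 5*I*sqrt(26) ≈ 25.495*I)
(x + Y(-47)) - 264 = (5*I*sqrt(26) - 7/(-47)) - 264 = (5*I*sqrt(26) - 7*(-1/47)) - 264 = (5*I*sqrt(26) + 7/47) - 264 = (7/47 + 5*I*sqrt(26)) - 264 = -12401/47 + 5*I*sqrt(26)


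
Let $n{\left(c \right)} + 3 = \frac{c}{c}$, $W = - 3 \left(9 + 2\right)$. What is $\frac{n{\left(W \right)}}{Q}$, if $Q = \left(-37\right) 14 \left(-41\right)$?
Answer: $- \frac{1}{10619} \approx -9.4171 \cdot 10^{-5}$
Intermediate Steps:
$Q = 21238$ ($Q = \left(-518\right) \left(-41\right) = 21238$)
$W = -33$ ($W = \left(-3\right) 11 = -33$)
$n{\left(c \right)} = -2$ ($n{\left(c \right)} = -3 + \frac{c}{c} = -3 + 1 = -2$)
$\frac{n{\left(W \right)}}{Q} = - \frac{2}{21238} = \left(-2\right) \frac{1}{21238} = - \frac{1}{10619}$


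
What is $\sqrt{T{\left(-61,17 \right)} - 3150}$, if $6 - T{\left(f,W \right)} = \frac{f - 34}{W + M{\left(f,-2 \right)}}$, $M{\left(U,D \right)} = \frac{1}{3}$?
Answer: $\frac{i \sqrt{2121639}}{26} \approx 56.022 i$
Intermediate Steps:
$M{\left(U,D \right)} = \frac{1}{3}$
$T{\left(f,W \right)} = 6 - \frac{-34 + f}{\frac{1}{3} + W}$ ($T{\left(f,W \right)} = 6 - \frac{f - 34}{W + \frac{1}{3}} = 6 - \frac{-34 + f}{\frac{1}{3} + W}$)
$\sqrt{T{\left(-61,17 \right)} - 3150} = \sqrt{\frac{3 \left(36 - -61 + 6 \cdot 17\right)}{1 + 3 \cdot 17} - 3150} = \sqrt{\frac{3 \left(36 + 61 + 102\right)}{1 + 51} - 3150} = \sqrt{3 \cdot \frac{1}{52} \cdot 199 - 3150} = \sqrt{\frac{597}{52} - 3150} = \sqrt{- \frac{163203}{52}} = \frac{i \sqrt{2121639}}{26}$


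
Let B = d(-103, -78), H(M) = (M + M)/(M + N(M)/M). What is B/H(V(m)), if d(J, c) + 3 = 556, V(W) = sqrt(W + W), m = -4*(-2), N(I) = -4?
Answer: 1659/8 ≈ 207.38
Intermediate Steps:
m = 8
V(W) = sqrt(2)*sqrt(W) (V(W) = sqrt(2*W) = sqrt(2)*sqrt(W))
d(J, c) = 553 (d(J, c) = -3 + 556 = 553)
H(M) = 2*M/(M - 4/M) (H(M) = (M + M)/(M - 4/M) = (2*M)/(M - 4/M) = 2*M/(M - 4/M))
B = 553
B/H(V(m)) = 553/((2*(sqrt(2)*sqrt(8))**2/(-4 + (sqrt(2)*sqrt(8))**2))) = 553/((2*(sqrt(2)*(2*sqrt(2)))**2/(-4 + (sqrt(2)*(2*sqrt(2)))**2))) = 553/((2*4**2/(-4 + 4**2))) = 553/((2*16/(-4 + 16))) = 553/((2*16/12)) = 553/((2*16*(1/12))) = 553/(8/3) = 553*(3/8) = 1659/8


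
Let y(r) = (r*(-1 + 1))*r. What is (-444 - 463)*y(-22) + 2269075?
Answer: 2269075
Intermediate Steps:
y(r) = 0 (y(r) = (r*0)*r = 0*r = 0)
(-444 - 463)*y(-22) + 2269075 = (-444 - 463)*0 + 2269075 = -907*0 + 2269075 = 0 + 2269075 = 2269075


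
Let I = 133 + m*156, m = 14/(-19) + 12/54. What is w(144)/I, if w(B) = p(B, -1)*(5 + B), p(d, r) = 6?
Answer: 50958/3005 ≈ 16.958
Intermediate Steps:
m = -88/171 (m = 14*(-1/19) + 12*(1/54) = -14/19 + 2/9 = -88/171 ≈ -0.51462)
w(B) = 30 + 6*B (w(B) = 6*(5 + B) = 30 + 6*B)
I = 3005/57 (I = 133 - 88/171*156 = 133 - 4576/57 = 3005/57 ≈ 52.719)
w(144)/I = (30 + 6*144)/(3005/57) = (30 + 864)*(57/3005) = 894*(57/3005) = 50958/3005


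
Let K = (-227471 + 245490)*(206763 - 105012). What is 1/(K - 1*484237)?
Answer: 1/1832967032 ≈ 5.4556e-10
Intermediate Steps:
K = 1833451269 (K = 18019*101751 = 1833451269)
1/(K - 1*484237) = 1/(1833451269 - 1*484237) = 1/(1833451269 - 484237) = 1/1832967032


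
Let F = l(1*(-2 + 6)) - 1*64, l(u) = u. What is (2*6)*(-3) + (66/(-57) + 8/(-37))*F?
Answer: 32652/703 ≈ 46.447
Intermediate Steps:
F = -60 (F = 1*(-2 + 6) - 1*64 = 1*4 - 64 = 4 - 64 = -60)
(2*6)*(-3) + (66/(-57) + 8/(-37))*F = (2*6)*(-3) + (66/(-57) + 8/(-37))*(-60) = 12*(-3) + (66*(-1/57) + 8*(-1/37))*(-60) = -36 + (-22/19 - 8/37)*(-60) = -36 - 966/703*(-60) = -36 + 57960/703 = 32652/703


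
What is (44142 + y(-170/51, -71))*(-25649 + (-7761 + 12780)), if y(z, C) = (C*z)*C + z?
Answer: -1691783780/3 ≈ -5.6393e+8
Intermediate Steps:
y(z, C) = z + z*C² (y(z, C) = z*C² + z = z + z*C²)
(44142 + y(-170/51, -71))*(-25649 + (-7761 + 12780)) = (44142 + (-170/51)*(1 + (-71)²))*(-25649 + (-7761 + 12780)) = (44142 + (-170*1/51)*(1 + 5041))*(-25649 + 5019) = (44142 - 10/3*5042)*(-20630) = (44142 - 50420/3)*(-20630) = (82006/3)*(-20630) = -1691783780/3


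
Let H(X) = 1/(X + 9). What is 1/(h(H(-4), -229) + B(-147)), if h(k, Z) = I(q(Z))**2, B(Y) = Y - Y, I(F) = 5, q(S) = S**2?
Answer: 1/25 ≈ 0.040000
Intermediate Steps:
H(X) = 1/(9 + X)
B(Y) = 0
h(k, Z) = 25 (h(k, Z) = 5**2 = 25)
1/(h(H(-4), -229) + B(-147)) = 1/(25 + 0) = 1/25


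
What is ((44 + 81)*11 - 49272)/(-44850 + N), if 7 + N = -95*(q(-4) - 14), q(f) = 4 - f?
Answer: 47897/44287 ≈ 1.0815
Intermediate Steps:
N = 563 (N = -7 - 95*((4 - 1*(-4)) - 14) = -7 - 95*((4 + 4) - 14) = -7 - 95*(8 - 14) = -7 - 95*(-6) = -7 + 570 = 563)
((44 + 81)*11 - 49272)/(-44850 + N) = ((44 + 81)*11 - 49272)/(-44850 + 563) = (125*11 - 49272)/(-44287) = (1375 - 49272)*(-1/44287) = -47897*(-1/44287) = 47897/44287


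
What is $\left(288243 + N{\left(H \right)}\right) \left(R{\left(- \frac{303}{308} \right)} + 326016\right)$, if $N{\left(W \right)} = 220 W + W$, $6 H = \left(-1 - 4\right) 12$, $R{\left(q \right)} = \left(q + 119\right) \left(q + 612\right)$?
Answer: $\frac{982076342133543}{8624} \approx 1.1388 \cdot 10^{11}$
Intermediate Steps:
$R{\left(q \right)} = \left(119 + q\right) \left(612 + q\right)$
$H = -10$ ($H = \frac{\left(-1 - 4\right) 12}{6} = \frac{\left(-5\right) 12}{6} = \frac{1}{6} \left(-60\right) = -10$)
$N{\left(W \right)} = 221 W$
$\left(288243 + N{\left(H \right)}\right) \left(R{\left(- \frac{303}{308} \right)} + 326016\right) = \left(288243 + 221 \left(-10\right)\right) \left(\left(72828 + \left(- \frac{303}{308}\right)^{2} + 731 \left(- \frac{303}{308}\right)\right) + 326016\right) = \left(288243 - 2210\right) \left(\left(72828 + \left(\left(-303\right) \frac{1}{308}\right)^{2} + 731 \left(\left(-303\right) \frac{1}{308}\right)\right) + 326016\right) = 286033 \left(\left(72828 + \left(- \frac{303}{308}\right)^{2} + 731 \left(- \frac{303}{308}\right)\right) + 326016\right) = 286033 \left(\left(72828 + \frac{91809}{94864} - \frac{221493}{308}\right) + 326016\right) = 286033 \left(\frac{6840627357}{94864} + 326016\right) = 286033 \cdot \frac{37767809181}{94864} = \frac{982076342133543}{8624}$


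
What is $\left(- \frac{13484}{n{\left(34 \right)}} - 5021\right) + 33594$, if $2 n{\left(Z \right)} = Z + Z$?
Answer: $\frac{478999}{17} \approx 28176.0$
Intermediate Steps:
$n{\left(Z \right)} = Z$ ($n{\left(Z \right)} = \frac{Z + Z}{2} = \frac{2 Z}{2} = Z$)
$\left(- \frac{13484}{n{\left(34 \right)}} - 5021\right) + 33594 = \left(- \frac{13484}{34} - 5021\right) + 33594 = \left(\left(-13484\right) \frac{1}{34} - 5021\right) + 33594 = \left(- \frac{6742}{17} - 5021\right) + 33594 = - \frac{92099}{17} + 33594 = \frac{478999}{17}$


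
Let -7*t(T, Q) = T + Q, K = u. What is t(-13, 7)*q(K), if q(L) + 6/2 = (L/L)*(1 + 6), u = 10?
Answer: 24/7 ≈ 3.4286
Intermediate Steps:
K = 10
t(T, Q) = -Q/7 - T/7 (t(T, Q) = -(T + Q)/7 = -(Q + T)/7 = -Q/7 - T/7)
q(L) = 4 (q(L) = -3 + (L/L)*(1 + 6) = -3 + 1*7 = -3 + 7 = 4)
t(-13, 7)*q(K) = (-⅐*7 - ⅐*(-13))*4 = (-1 + 13/7)*4 = (6/7)*4 = 24/7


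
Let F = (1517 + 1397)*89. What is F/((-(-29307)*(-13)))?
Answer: -259346/380991 ≈ -0.68071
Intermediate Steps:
F = 259346 (F = 2914*89 = 259346)
F/((-(-29307)*(-13))) = 259346/((-(-29307)*(-13))) = 259346/((-29307*13)) = 259346/(-380991) = 259346*(-1/380991) = -259346/380991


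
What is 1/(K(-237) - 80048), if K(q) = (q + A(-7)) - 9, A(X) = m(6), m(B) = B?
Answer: -1/80288 ≈ -1.2455e-5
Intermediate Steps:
A(X) = 6
K(q) = -3 + q (K(q) = (q + 6) - 9 = (6 + q) - 9 = -3 + q)
1/(K(-237) - 80048) = 1/((-3 - 237) - 80048) = 1/(-240 - 80048) = 1/(-80288) = -1/80288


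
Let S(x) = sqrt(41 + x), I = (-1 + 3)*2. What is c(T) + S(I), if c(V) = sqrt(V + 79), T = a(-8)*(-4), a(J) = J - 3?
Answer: sqrt(123) + 3*sqrt(5) ≈ 17.799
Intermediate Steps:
a(J) = -3 + J
T = 44 (T = (-3 - 8)*(-4) = -11*(-4) = 44)
c(V) = sqrt(79 + V)
I = 4 (I = 2*2 = 4)
c(T) + S(I) = sqrt(79 + 44) + sqrt(41 + 4) = sqrt(123) + sqrt(45) = sqrt(123) + 3*sqrt(5)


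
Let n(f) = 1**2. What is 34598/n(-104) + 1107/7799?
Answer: 269830909/7799 ≈ 34598.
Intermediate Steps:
n(f) = 1
34598/n(-104) + 1107/7799 = 34598/1 + 1107/7799 = 34598*1 + 1107*(1/7799) = 34598 + 1107/7799 = 269830909/7799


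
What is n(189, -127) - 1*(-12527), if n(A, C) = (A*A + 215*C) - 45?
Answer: 20898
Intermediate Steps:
n(A, C) = -45 + A**2 + 215*C (n(A, C) = (A**2 + 215*C) - 45 = -45 + A**2 + 215*C)
n(189, -127) - 1*(-12527) = (-45 + 189**2 + 215*(-127)) - 1*(-12527) = (-45 + 35721 - 27305) + 12527 = 8371 + 12527 = 20898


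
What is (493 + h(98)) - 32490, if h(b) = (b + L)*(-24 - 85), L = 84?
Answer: -51835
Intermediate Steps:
h(b) = -9156 - 109*b (h(b) = (b + 84)*(-24 - 85) = (84 + b)*(-109) = -9156 - 109*b)
(493 + h(98)) - 32490 = (493 + (-9156 - 109*98)) - 32490 = (493 + (-9156 - 10682)) - 32490 = (493 - 19838) - 32490 = -19345 - 32490 = -51835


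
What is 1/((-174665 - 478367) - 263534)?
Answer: -1/916566 ≈ -1.0910e-6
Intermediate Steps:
1/((-174665 - 478367) - 263534) = 1/(-653032 - 263534) = 1/(-916566) = -1/916566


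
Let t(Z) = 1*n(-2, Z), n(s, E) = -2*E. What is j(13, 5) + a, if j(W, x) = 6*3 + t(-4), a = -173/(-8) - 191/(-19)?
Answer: 8767/152 ≈ 57.678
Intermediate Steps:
a = 4815/152 (a = -173*(-⅛) - 191*(-1/19) = 173/8 + 191/19 = 4815/152 ≈ 31.678)
t(Z) = -2*Z (t(Z) = 1*(-2*Z) = -2*Z)
j(W, x) = 26 (j(W, x) = 6*3 - 2*(-4) = 18 + 8 = 26)
j(13, 5) + a = 26 + 4815/152 = 8767/152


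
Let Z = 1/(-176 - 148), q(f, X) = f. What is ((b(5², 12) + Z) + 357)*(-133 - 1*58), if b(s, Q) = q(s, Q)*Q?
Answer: -40657597/324 ≈ -1.2549e+5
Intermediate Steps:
Z = -1/324 (Z = 1/(-324) = -1/324 ≈ -0.0030864)
b(s, Q) = Q*s (b(s, Q) = s*Q = Q*s)
((b(5², 12) + Z) + 357)*(-133 - 1*58) = ((12*5² - 1/324) + 357)*(-133 - 1*58) = ((12*25 - 1/324) + 357)*(-133 - 58) = ((300 - 1/324) + 357)*(-191) = (97199/324 + 357)*(-191) = (212867/324)*(-191) = -40657597/324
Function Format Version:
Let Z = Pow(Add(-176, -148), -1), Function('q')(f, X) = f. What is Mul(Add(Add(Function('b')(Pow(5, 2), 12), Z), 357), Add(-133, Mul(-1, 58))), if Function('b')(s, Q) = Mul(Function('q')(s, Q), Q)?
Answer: Rational(-40657597, 324) ≈ -1.2549e+5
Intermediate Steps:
Z = Rational(-1, 324) (Z = Pow(-324, -1) = Rational(-1, 324) ≈ -0.0030864)
Function('b')(s, Q) = Mul(Q, s) (Function('b')(s, Q) = Mul(s, Q) = Mul(Q, s))
Mul(Add(Add(Function('b')(Pow(5, 2), 12), Z), 357), Add(-133, Mul(-1, 58))) = Mul(Add(Add(Mul(12, Pow(5, 2)), Rational(-1, 324)), 357), Add(-133, Mul(-1, 58))) = Mul(Add(Add(Mul(12, 25), Rational(-1, 324)), 357), Add(-133, -58)) = Mul(Add(Add(300, Rational(-1, 324)), 357), -191) = Mul(Add(Rational(97199, 324), 357), -191) = Mul(Rational(212867, 324), -191) = Rational(-40657597, 324)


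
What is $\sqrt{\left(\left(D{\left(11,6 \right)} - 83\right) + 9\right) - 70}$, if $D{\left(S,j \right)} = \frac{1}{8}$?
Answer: $\frac{i \sqrt{2302}}{4} \approx 11.995 i$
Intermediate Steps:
$D{\left(S,j \right)} = \frac{1}{8}$
$\sqrt{\left(\left(D{\left(11,6 \right)} - 83\right) + 9\right) - 70} = \sqrt{\left(\left(\frac{1}{8} - 83\right) + 9\right) - 70} = \sqrt{\left(- \frac{663}{8} + 9\right) - 70} = \sqrt{- \frac{591}{8} - 70} = \sqrt{- \frac{1151}{8}} = \frac{i \sqrt{2302}}{4}$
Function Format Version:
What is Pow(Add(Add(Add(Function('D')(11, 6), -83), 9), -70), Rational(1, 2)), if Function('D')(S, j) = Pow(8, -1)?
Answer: Mul(Rational(1, 4), I, Pow(2302, Rational(1, 2))) ≈ Mul(11.995, I)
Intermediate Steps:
Function('D')(S, j) = Rational(1, 8)
Pow(Add(Add(Add(Function('D')(11, 6), -83), 9), -70), Rational(1, 2)) = Pow(Add(Add(Add(Rational(1, 8), -83), 9), -70), Rational(1, 2)) = Pow(Add(Add(Rational(-663, 8), 9), -70), Rational(1, 2)) = Pow(Add(Rational(-591, 8), -70), Rational(1, 2)) = Pow(Rational(-1151, 8), Rational(1, 2)) = Mul(Rational(1, 4), I, Pow(2302, Rational(1, 2)))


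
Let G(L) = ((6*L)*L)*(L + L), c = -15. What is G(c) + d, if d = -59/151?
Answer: -6115559/151 ≈ -40500.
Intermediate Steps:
G(L) = 12*L³ (G(L) = (6*L²)*(2*L) = 12*L³)
d = -59/151 (d = -59*1/151 = -59/151 ≈ -0.39073)
G(c) + d = 12*(-15)³ - 59/151 = 12*(-3375) - 59/151 = -40500 - 59/151 = -6115559/151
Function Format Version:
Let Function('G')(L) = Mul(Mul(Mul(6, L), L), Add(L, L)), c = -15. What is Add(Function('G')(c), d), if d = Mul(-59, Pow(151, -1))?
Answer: Rational(-6115559, 151) ≈ -40500.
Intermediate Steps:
Function('G')(L) = Mul(12, Pow(L, 3)) (Function('G')(L) = Mul(Mul(6, Pow(L, 2)), Mul(2, L)) = Mul(12, Pow(L, 3)))
d = Rational(-59, 151) (d = Mul(-59, Rational(1, 151)) = Rational(-59, 151) ≈ -0.39073)
Add(Function('G')(c), d) = Add(Mul(12, Pow(-15, 3)), Rational(-59, 151)) = Add(Mul(12, -3375), Rational(-59, 151)) = Add(-40500, Rational(-59, 151)) = Rational(-6115559, 151)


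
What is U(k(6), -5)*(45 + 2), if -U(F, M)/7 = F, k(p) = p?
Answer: -1974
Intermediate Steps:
U(F, M) = -7*F
U(k(6), -5)*(45 + 2) = (-7*6)*(45 + 2) = -42*47 = -1974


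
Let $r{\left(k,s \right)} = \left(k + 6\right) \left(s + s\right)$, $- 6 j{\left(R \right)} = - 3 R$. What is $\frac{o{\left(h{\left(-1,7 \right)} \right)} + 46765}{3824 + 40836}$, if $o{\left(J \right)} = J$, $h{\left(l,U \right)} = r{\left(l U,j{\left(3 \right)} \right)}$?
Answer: $\frac{23381}{22330} \approx 1.0471$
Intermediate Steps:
$j{\left(R \right)} = \frac{R}{2}$ ($j{\left(R \right)} = - \frac{\left(-3\right) R}{6} = \frac{R}{2}$)
$r{\left(k,s \right)} = 2 s \left(6 + k\right)$ ($r{\left(k,s \right)} = \left(6 + k\right) 2 s = 2 s \left(6 + k\right)$)
$h{\left(l,U \right)} = 18 + 3 U l$ ($h{\left(l,U \right)} = 2 \cdot \frac{1}{2} \cdot 3 \left(6 + l U\right) = 2 \cdot \frac{3}{2} \left(6 + U l\right) = 18 + 3 U l$)
$\frac{o{\left(h{\left(-1,7 \right)} \right)} + 46765}{3824 + 40836} = \frac{\left(18 + 3 \cdot 7 \left(-1\right)\right) + 46765}{3824 + 40836} = \frac{\left(18 - 21\right) + 46765}{44660} = \left(-3 + 46765\right) \frac{1}{44660} = 46762 \cdot \frac{1}{44660} = \frac{23381}{22330}$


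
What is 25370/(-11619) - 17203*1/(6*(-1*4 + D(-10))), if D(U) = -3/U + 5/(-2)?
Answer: 331563155/720378 ≈ 460.26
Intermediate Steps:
D(U) = -5/2 - 3/U (D(U) = -3/U + 5*(-½) = -3/U - 5/2 = -5/2 - 3/U)
25370/(-11619) - 17203*1/(6*(-1*4 + D(-10))) = 25370/(-11619) - 17203*1/(6*(-1*4 + (-5/2 - 3/(-10)))) = 25370*(-1/11619) - 17203*1/(6*(-4 + (-5/2 - 3*(-⅒)))) = -25370/11619 - 17203*1/(6*(-4 + (-5/2 + 3/10))) = -25370/11619 - 17203*1/(6*(-4 - 11/5)) = -25370/11619 - 17203/(6*(-31/5)) = -25370/11619 - 17203/(-186/5) = -25370/11619 - 17203*(-5/186) = -25370/11619 + 86015/186 = 331563155/720378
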